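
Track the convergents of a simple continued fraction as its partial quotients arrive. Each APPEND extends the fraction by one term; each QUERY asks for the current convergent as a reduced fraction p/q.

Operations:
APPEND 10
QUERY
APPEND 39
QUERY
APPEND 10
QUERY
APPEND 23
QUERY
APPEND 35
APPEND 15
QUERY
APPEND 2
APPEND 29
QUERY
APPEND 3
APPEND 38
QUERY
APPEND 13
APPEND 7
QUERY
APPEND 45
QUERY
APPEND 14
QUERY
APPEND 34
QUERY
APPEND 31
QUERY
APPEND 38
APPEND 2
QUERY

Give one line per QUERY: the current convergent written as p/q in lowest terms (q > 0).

APPEND 10: p_0 = 10·1 + 0 = 10, q_0 = 10·0 + 1 = 1 → 10/1
APPEND 39: p_1 = 39·10 + 1 = 391, q_1 = 39·1 + 0 = 39 → 391/39
APPEND 10: p_2 = 10·391 + 10 = 3920, q_2 = 10·39 + 1 = 391 → 3920/391
APPEND 23: p_3 = 23·3920 + 391 = 90551, q_3 = 23·391 + 39 = 9032 → 90551/9032
APPEND 35: p_4 = 35·90551 + 3920 = 3173205, q_4 = 35·9032 + 391 = 316511 → 3173205/316511
APPEND 15: p_5 = 15·3173205 + 90551 = 47688626, q_5 = 15·316511 + 9032 = 4756697 → 47688626/4756697
APPEND 2: p_6 = 2·47688626 + 3173205 = 98550457, q_6 = 2·4756697 + 316511 = 9829905 → 98550457/9829905
APPEND 29: p_7 = 29·98550457 + 47688626 = 2905651879, q_7 = 29·9829905 + 4756697 = 289823942 → 2905651879/289823942
APPEND 3: p_8 = 3·2905651879 + 98550457 = 8815506094, q_8 = 3·289823942 + 9829905 = 879301731 → 8815506094/879301731
APPEND 38: p_9 = 38·8815506094 + 2905651879 = 337894883451, q_9 = 38·879301731 + 289823942 = 33703289720 → 337894883451/33703289720
APPEND 13: p_10 = 13·337894883451 + 8815506094 = 4401448990957, q_10 = 13·33703289720 + 879301731 = 439022068091 → 4401448990957/439022068091
APPEND 7: p_11 = 7·4401448990957 + 337894883451 = 31148037820150, q_11 = 7·439022068091 + 33703289720 = 3106857766357 → 31148037820150/3106857766357
APPEND 45: p_12 = 45·31148037820150 + 4401448990957 = 1406063150897707, q_12 = 45·3106857766357 + 439022068091 = 140247621554156 → 1406063150897707/140247621554156
APPEND 14: p_13 = 14·1406063150897707 + 31148037820150 = 19716032150388048, q_13 = 14·140247621554156 + 3106857766357 = 1966573559524541 → 19716032150388048/1966573559524541
APPEND 34: p_14 = 34·19716032150388048 + 1406063150897707 = 671751156264091339, q_14 = 34·1966573559524541 + 140247621554156 = 67003748645388550 → 671751156264091339/67003748645388550
APPEND 31: p_15 = 31·671751156264091339 + 19716032150388048 = 20844001876337219557, q_15 = 31·67003748645388550 + 1966573559524541 = 2079082781566569591 → 20844001876337219557/2079082781566569591
APPEND 38: p_16 = 38·20844001876337219557 + 671751156264091339 = 792743822457078434505, q_16 = 38·2079082781566569591 + 67003748645388550 = 79072149448175033008 → 792743822457078434505/79072149448175033008
APPEND 2: p_17 = 2·792743822457078434505 + 20844001876337219557 = 1606331646790494088567, q_17 = 2·79072149448175033008 + 2079082781566569591 = 160223381677916635607 → 1606331646790494088567/160223381677916635607

10/1
391/39
3920/391
90551/9032
47688626/4756697
2905651879/289823942
337894883451/33703289720
31148037820150/3106857766357
1406063150897707/140247621554156
19716032150388048/1966573559524541
671751156264091339/67003748645388550
20844001876337219557/2079082781566569591
1606331646790494088567/160223381677916635607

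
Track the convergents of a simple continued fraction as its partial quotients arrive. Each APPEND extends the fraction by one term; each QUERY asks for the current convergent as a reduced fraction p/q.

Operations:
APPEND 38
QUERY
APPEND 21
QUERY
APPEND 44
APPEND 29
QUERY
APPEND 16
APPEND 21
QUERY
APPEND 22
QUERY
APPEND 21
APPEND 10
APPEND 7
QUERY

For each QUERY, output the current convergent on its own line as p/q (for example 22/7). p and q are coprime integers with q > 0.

38/1
799/21
1021425/26846
344959299/9066527
7605482572/199894055
11417505003085/300085017807

APPEND 38: p_0 = 38·1 + 0 = 38, q_0 = 38·0 + 1 = 1 → 38/1
APPEND 21: p_1 = 21·38 + 1 = 799, q_1 = 21·1 + 0 = 21 → 799/21
APPEND 44: p_2 = 44·799 + 38 = 35194, q_2 = 44·21 + 1 = 925 → 35194/925
APPEND 29: p_3 = 29·35194 + 799 = 1021425, q_3 = 29·925 + 21 = 26846 → 1021425/26846
APPEND 16: p_4 = 16·1021425 + 35194 = 16377994, q_4 = 16·26846 + 925 = 430461 → 16377994/430461
APPEND 21: p_5 = 21·16377994 + 1021425 = 344959299, q_5 = 21·430461 + 26846 = 9066527 → 344959299/9066527
APPEND 22: p_6 = 22·344959299 + 16377994 = 7605482572, q_6 = 22·9066527 + 430461 = 199894055 → 7605482572/199894055
APPEND 21: p_7 = 21·7605482572 + 344959299 = 160060093311, q_7 = 21·199894055 + 9066527 = 4206841682 → 160060093311/4206841682
APPEND 10: p_8 = 10·160060093311 + 7605482572 = 1608206415682, q_8 = 10·4206841682 + 199894055 = 42268310875 → 1608206415682/42268310875
APPEND 7: p_9 = 7·1608206415682 + 160060093311 = 11417505003085, q_9 = 7·42268310875 + 4206841682 = 300085017807 → 11417505003085/300085017807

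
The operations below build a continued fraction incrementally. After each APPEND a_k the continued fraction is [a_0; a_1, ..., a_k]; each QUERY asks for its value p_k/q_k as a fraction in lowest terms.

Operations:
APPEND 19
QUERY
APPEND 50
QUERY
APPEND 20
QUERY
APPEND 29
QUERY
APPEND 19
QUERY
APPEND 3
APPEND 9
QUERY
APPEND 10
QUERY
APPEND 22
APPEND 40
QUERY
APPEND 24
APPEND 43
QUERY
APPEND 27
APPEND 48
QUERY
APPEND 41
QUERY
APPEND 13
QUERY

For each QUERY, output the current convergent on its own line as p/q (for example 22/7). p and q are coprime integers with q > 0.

19/1
951/50
19039/1001
553082/29079
10527597/553502
299750454/15759767
3029640413/159287255
2681103222013/140962462335
2772458557439649/145765587005266
3598970593599281649/189220524066250018
147632715132050585984/7761980544184568337
1922824267310256899441/101094967598465638399

APPEND 19: p_0 = 19·1 + 0 = 19, q_0 = 19·0 + 1 = 1 → 19/1
APPEND 50: p_1 = 50·19 + 1 = 951, q_1 = 50·1 + 0 = 50 → 951/50
APPEND 20: p_2 = 20·951 + 19 = 19039, q_2 = 20·50 + 1 = 1001 → 19039/1001
APPEND 29: p_3 = 29·19039 + 951 = 553082, q_3 = 29·1001 + 50 = 29079 → 553082/29079
APPEND 19: p_4 = 19·553082 + 19039 = 10527597, q_4 = 19·29079 + 1001 = 553502 → 10527597/553502
APPEND 3: p_5 = 3·10527597 + 553082 = 32135873, q_5 = 3·553502 + 29079 = 1689585 → 32135873/1689585
APPEND 9: p_6 = 9·32135873 + 10527597 = 299750454, q_6 = 9·1689585 + 553502 = 15759767 → 299750454/15759767
APPEND 10: p_7 = 10·299750454 + 32135873 = 3029640413, q_7 = 10·15759767 + 1689585 = 159287255 → 3029640413/159287255
APPEND 22: p_8 = 22·3029640413 + 299750454 = 66951839540, q_8 = 22·159287255 + 15759767 = 3520079377 → 66951839540/3520079377
APPEND 40: p_9 = 40·66951839540 + 3029640413 = 2681103222013, q_9 = 40·3520079377 + 159287255 = 140962462335 → 2681103222013/140962462335
APPEND 24: p_10 = 24·2681103222013 + 66951839540 = 64413429167852, q_10 = 24·140962462335 + 3520079377 = 3386619175417 → 64413429167852/3386619175417
APPEND 43: p_11 = 43·64413429167852 + 2681103222013 = 2772458557439649, q_11 = 43·3386619175417 + 140962462335 = 145765587005266 → 2772458557439649/145765587005266
APPEND 27: p_12 = 27·2772458557439649 + 64413429167852 = 74920794480038375, q_12 = 27·145765587005266 + 3386619175417 = 3939057468317599 → 74920794480038375/3939057468317599
APPEND 48: p_13 = 48·74920794480038375 + 2772458557439649 = 3598970593599281649, q_13 = 48·3939057468317599 + 145765587005266 = 189220524066250018 → 3598970593599281649/189220524066250018
APPEND 41: p_14 = 41·3598970593599281649 + 74920794480038375 = 147632715132050585984, q_14 = 41·189220524066250018 + 3939057468317599 = 7761980544184568337 → 147632715132050585984/7761980544184568337
APPEND 13: p_15 = 13·147632715132050585984 + 3598970593599281649 = 1922824267310256899441, q_15 = 13·7761980544184568337 + 189220524066250018 = 101094967598465638399 → 1922824267310256899441/101094967598465638399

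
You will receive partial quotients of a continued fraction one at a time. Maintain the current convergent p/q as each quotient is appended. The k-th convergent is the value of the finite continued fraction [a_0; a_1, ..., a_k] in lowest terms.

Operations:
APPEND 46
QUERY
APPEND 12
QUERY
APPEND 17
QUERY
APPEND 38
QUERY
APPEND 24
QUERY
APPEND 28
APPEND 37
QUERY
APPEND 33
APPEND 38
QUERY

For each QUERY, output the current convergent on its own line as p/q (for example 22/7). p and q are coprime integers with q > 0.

APPEND 46: p_0 = 46·1 + 0 = 46, q_0 = 46·0 + 1 = 1 → 46/1
APPEND 12: p_1 = 12·46 + 1 = 553, q_1 = 12·1 + 0 = 12 → 553/12
APPEND 17: p_2 = 17·553 + 46 = 9447, q_2 = 17·12 + 1 = 205 → 9447/205
APPEND 38: p_3 = 38·9447 + 553 = 359539, q_3 = 38·205 + 12 = 7802 → 359539/7802
APPEND 24: p_4 = 24·359539 + 9447 = 8638383, q_4 = 24·7802 + 205 = 187453 → 8638383/187453
APPEND 28: p_5 = 28·8638383 + 359539 = 242234263, q_5 = 28·187453 + 7802 = 5256486 → 242234263/5256486
APPEND 37: p_6 = 37·242234263 + 8638383 = 8971306114, q_6 = 37·5256486 + 187453 = 194677435 → 8971306114/194677435
APPEND 33: p_7 = 33·8971306114 + 242234263 = 296295336025, q_7 = 33·194677435 + 5256486 = 6429611841 → 296295336025/6429611841
APPEND 38: p_8 = 38·296295336025 + 8971306114 = 11268194075064, q_8 = 38·6429611841 + 194677435 = 244519927393 → 11268194075064/244519927393

46/1
553/12
9447/205
359539/7802
8638383/187453
8971306114/194677435
11268194075064/244519927393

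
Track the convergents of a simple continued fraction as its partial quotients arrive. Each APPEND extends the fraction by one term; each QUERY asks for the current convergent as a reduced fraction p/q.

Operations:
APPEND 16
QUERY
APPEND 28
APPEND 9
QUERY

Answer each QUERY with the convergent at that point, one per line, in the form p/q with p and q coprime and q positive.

APPEND 16: p_0 = 16·1 + 0 = 16, q_0 = 16·0 + 1 = 1 → 16/1
APPEND 28: p_1 = 28·16 + 1 = 449, q_1 = 28·1 + 0 = 28 → 449/28
APPEND 9: p_2 = 9·449 + 16 = 4057, q_2 = 9·28 + 1 = 253 → 4057/253

16/1
4057/253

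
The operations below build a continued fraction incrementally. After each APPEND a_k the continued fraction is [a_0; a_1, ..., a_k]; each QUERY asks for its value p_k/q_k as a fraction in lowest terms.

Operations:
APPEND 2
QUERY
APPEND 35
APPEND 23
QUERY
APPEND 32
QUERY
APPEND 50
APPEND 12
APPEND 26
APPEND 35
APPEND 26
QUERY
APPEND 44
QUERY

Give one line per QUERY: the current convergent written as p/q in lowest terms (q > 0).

APPEND 2: p_0 = 2·1 + 0 = 2, q_0 = 2·0 + 1 = 1 → 2/1
APPEND 35: p_1 = 35·2 + 1 = 71, q_1 = 35·1 + 0 = 35 → 71/35
APPEND 23: p_2 = 23·71 + 2 = 1635, q_2 = 23·35 + 1 = 806 → 1635/806
APPEND 32: p_3 = 32·1635 + 71 = 52391, q_3 = 32·806 + 35 = 25827 → 52391/25827
APPEND 50: p_4 = 50·52391 + 1635 = 2621185, q_4 = 50·25827 + 806 = 1292156 → 2621185/1292156
APPEND 12: p_5 = 12·2621185 + 52391 = 31506611, q_5 = 12·1292156 + 25827 = 15531699 → 31506611/15531699
APPEND 26: p_6 = 26·31506611 + 2621185 = 821793071, q_6 = 26·15531699 + 1292156 = 405116330 → 821793071/405116330
APPEND 35: p_7 = 35·821793071 + 31506611 = 28794264096, q_7 = 35·405116330 + 15531699 = 14194603249 → 28794264096/14194603249
APPEND 26: p_8 = 26·28794264096 + 821793071 = 749472659567, q_8 = 26·14194603249 + 405116330 = 369464800804 → 749472659567/369464800804
APPEND 44: p_9 = 44·749472659567 + 28794264096 = 33005591285044, q_9 = 44·369464800804 + 14194603249 = 16270645838625 → 33005591285044/16270645838625

2/1
1635/806
52391/25827
749472659567/369464800804
33005591285044/16270645838625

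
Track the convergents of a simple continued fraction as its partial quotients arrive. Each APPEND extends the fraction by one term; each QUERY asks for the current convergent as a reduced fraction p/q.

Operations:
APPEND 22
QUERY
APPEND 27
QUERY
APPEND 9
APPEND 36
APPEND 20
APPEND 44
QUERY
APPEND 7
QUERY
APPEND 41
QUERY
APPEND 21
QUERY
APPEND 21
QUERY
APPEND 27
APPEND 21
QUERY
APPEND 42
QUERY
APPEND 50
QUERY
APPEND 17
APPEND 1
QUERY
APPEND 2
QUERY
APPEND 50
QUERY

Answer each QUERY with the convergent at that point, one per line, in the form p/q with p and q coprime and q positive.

22/1
595/27
171297715/7773227
1202972722/54589053
49493179317/2245924400
1040559738379/47219001453
21901247685276/993844954913
12461760439742727/565495533421097
523986312716435365/23777693436470178
26211777396261510977/1189450167356929997
472335979445423632951/21433880705861210124
1390796160940009387876/63112191950226700375
70012144026445893026751/3177043478217196228874

APPEND 22: p_0 = 22·1 + 0 = 22, q_0 = 22·0 + 1 = 1 → 22/1
APPEND 27: p_1 = 27·22 + 1 = 595, q_1 = 27·1 + 0 = 27 → 595/27
APPEND 9: p_2 = 9·595 + 22 = 5377, q_2 = 9·27 + 1 = 244 → 5377/244
APPEND 36: p_3 = 36·5377 + 595 = 194167, q_3 = 36·244 + 27 = 8811 → 194167/8811
APPEND 20: p_4 = 20·194167 + 5377 = 3888717, q_4 = 20·8811 + 244 = 176464 → 3888717/176464
APPEND 44: p_5 = 44·3888717 + 194167 = 171297715, q_5 = 44·176464 + 8811 = 7773227 → 171297715/7773227
APPEND 7: p_6 = 7·171297715 + 3888717 = 1202972722, q_6 = 7·7773227 + 176464 = 54589053 → 1202972722/54589053
APPEND 41: p_7 = 41·1202972722 + 171297715 = 49493179317, q_7 = 41·54589053 + 7773227 = 2245924400 → 49493179317/2245924400
APPEND 21: p_8 = 21·49493179317 + 1202972722 = 1040559738379, q_8 = 21·2245924400 + 54589053 = 47219001453 → 1040559738379/47219001453
APPEND 21: p_9 = 21·1040559738379 + 49493179317 = 21901247685276, q_9 = 21·47219001453 + 2245924400 = 993844954913 → 21901247685276/993844954913
APPEND 27: p_10 = 27·21901247685276 + 1040559738379 = 592374247240831, q_10 = 27·993844954913 + 47219001453 = 26881032784104 → 592374247240831/26881032784104
APPEND 21: p_11 = 21·592374247240831 + 21901247685276 = 12461760439742727, q_11 = 21·26881032784104 + 993844954913 = 565495533421097 → 12461760439742727/565495533421097
APPEND 42: p_12 = 42·12461760439742727 + 592374247240831 = 523986312716435365, q_12 = 42·565495533421097 + 26881032784104 = 23777693436470178 → 523986312716435365/23777693436470178
APPEND 50: p_13 = 50·523986312716435365 + 12461760439742727 = 26211777396261510977, q_13 = 50·23777693436470178 + 565495533421097 = 1189450167356929997 → 26211777396261510977/1189450167356929997
APPEND 17: p_14 = 17·26211777396261510977 + 523986312716435365 = 446124202049162121974, q_14 = 17·1189450167356929997 + 23777693436470178 = 20244430538504280127 → 446124202049162121974/20244430538504280127
APPEND 1: p_15 = 1·446124202049162121974 + 26211777396261510977 = 472335979445423632951, q_15 = 1·20244430538504280127 + 1189450167356929997 = 21433880705861210124 → 472335979445423632951/21433880705861210124
APPEND 2: p_16 = 2·472335979445423632951 + 446124202049162121974 = 1390796160940009387876, q_16 = 2·21433880705861210124 + 20244430538504280127 = 63112191950226700375 → 1390796160940009387876/63112191950226700375
APPEND 50: p_17 = 50·1390796160940009387876 + 472335979445423632951 = 70012144026445893026751, q_17 = 50·63112191950226700375 + 21433880705861210124 = 3177043478217196228874 → 70012144026445893026751/3177043478217196228874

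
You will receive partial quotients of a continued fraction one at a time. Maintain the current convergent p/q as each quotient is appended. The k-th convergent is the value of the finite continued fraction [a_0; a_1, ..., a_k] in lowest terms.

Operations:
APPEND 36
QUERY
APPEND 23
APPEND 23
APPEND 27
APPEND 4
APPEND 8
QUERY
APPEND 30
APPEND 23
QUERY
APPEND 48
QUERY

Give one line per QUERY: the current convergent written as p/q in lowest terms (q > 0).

36/1
17200954/477229
11933826703/331096065
573341795907/15906985852

APPEND 36: p_0 = 36·1 + 0 = 36, q_0 = 36·0 + 1 = 1 → 36/1
APPEND 23: p_1 = 23·36 + 1 = 829, q_1 = 23·1 + 0 = 23 → 829/23
APPEND 23: p_2 = 23·829 + 36 = 19103, q_2 = 23·23 + 1 = 530 → 19103/530
APPEND 27: p_3 = 27·19103 + 829 = 516610, q_3 = 27·530 + 23 = 14333 → 516610/14333
APPEND 4: p_4 = 4·516610 + 19103 = 2085543, q_4 = 4·14333 + 530 = 57862 → 2085543/57862
APPEND 8: p_5 = 8·2085543 + 516610 = 17200954, q_5 = 8·57862 + 14333 = 477229 → 17200954/477229
APPEND 30: p_6 = 30·17200954 + 2085543 = 518114163, q_6 = 30·477229 + 57862 = 14374732 → 518114163/14374732
APPEND 23: p_7 = 23·518114163 + 17200954 = 11933826703, q_7 = 23·14374732 + 477229 = 331096065 → 11933826703/331096065
APPEND 48: p_8 = 48·11933826703 + 518114163 = 573341795907, q_8 = 48·331096065 + 14374732 = 15906985852 → 573341795907/15906985852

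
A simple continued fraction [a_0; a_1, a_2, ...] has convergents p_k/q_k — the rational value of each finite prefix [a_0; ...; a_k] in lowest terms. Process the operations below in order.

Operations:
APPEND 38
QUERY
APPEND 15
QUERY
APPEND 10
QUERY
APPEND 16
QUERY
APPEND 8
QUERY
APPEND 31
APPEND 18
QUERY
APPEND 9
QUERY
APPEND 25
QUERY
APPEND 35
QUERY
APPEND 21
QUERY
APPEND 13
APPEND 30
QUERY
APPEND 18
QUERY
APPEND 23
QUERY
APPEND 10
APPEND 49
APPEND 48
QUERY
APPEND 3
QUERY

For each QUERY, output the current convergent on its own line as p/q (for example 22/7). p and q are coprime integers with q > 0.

38/1
571/15
5748/151
92539/2431
746060/19599
418713242/10999599
3791639577/99606391
95209702667/2501159374
3336131232922/87640184481
70153965594029/1842945033475
27530284484252999/723220713623155
496460458400509281/13042018770836446
11446120827695966462/300689652442861413
271044808334031895579229/7120348495465564553152
818778796890956031225298/21509323164665909599093

APPEND 38: p_0 = 38·1 + 0 = 38, q_0 = 38·0 + 1 = 1 → 38/1
APPEND 15: p_1 = 15·38 + 1 = 571, q_1 = 15·1 + 0 = 15 → 571/15
APPEND 10: p_2 = 10·571 + 38 = 5748, q_2 = 10·15 + 1 = 151 → 5748/151
APPEND 16: p_3 = 16·5748 + 571 = 92539, q_3 = 16·151 + 15 = 2431 → 92539/2431
APPEND 8: p_4 = 8·92539 + 5748 = 746060, q_4 = 8·2431 + 151 = 19599 → 746060/19599
APPEND 31: p_5 = 31·746060 + 92539 = 23220399, q_5 = 31·19599 + 2431 = 610000 → 23220399/610000
APPEND 18: p_6 = 18·23220399 + 746060 = 418713242, q_6 = 18·610000 + 19599 = 10999599 → 418713242/10999599
APPEND 9: p_7 = 9·418713242 + 23220399 = 3791639577, q_7 = 9·10999599 + 610000 = 99606391 → 3791639577/99606391
APPEND 25: p_8 = 25·3791639577 + 418713242 = 95209702667, q_8 = 25·99606391 + 10999599 = 2501159374 → 95209702667/2501159374
APPEND 35: p_9 = 35·95209702667 + 3791639577 = 3336131232922, q_9 = 35·2501159374 + 99606391 = 87640184481 → 3336131232922/87640184481
APPEND 21: p_10 = 21·3336131232922 + 95209702667 = 70153965594029, q_10 = 21·87640184481 + 2501159374 = 1842945033475 → 70153965594029/1842945033475
APPEND 13: p_11 = 13·70153965594029 + 3336131232922 = 915337683955299, q_11 = 13·1842945033475 + 87640184481 = 24045925619656 → 915337683955299/24045925619656
APPEND 30: p_12 = 30·915337683955299 + 70153965594029 = 27530284484252999, q_12 = 30·24045925619656 + 1842945033475 = 723220713623155 → 27530284484252999/723220713623155
APPEND 18: p_13 = 18·27530284484252999 + 915337683955299 = 496460458400509281, q_13 = 18·723220713623155 + 24045925619656 = 13042018770836446 → 496460458400509281/13042018770836446
APPEND 23: p_14 = 23·496460458400509281 + 27530284484252999 = 11446120827695966462, q_14 = 23·13042018770836446 + 723220713623155 = 300689652442861413 → 11446120827695966462/300689652442861413
APPEND 10: p_15 = 10·11446120827695966462 + 496460458400509281 = 114957668735360173901, q_15 = 10·300689652442861413 + 13042018770836446 = 3019938543199450576 → 114957668735360173901/3019938543199450576
APPEND 49: p_16 = 49·114957668735360173901 + 11446120827695966462 = 5644371888860344487611, q_16 = 49·3019938543199450576 + 300689652442861413 = 148277678269215939637 → 5644371888860344487611/148277678269215939637
APPEND 48: p_17 = 48·5644371888860344487611 + 114957668735360173901 = 271044808334031895579229, q_17 = 48·148277678269215939637 + 3019938543199450576 = 7120348495465564553152 → 271044808334031895579229/7120348495465564553152
APPEND 3: p_18 = 3·271044808334031895579229 + 5644371888860344487611 = 818778796890956031225298, q_18 = 3·7120348495465564553152 + 148277678269215939637 = 21509323164665909599093 → 818778796890956031225298/21509323164665909599093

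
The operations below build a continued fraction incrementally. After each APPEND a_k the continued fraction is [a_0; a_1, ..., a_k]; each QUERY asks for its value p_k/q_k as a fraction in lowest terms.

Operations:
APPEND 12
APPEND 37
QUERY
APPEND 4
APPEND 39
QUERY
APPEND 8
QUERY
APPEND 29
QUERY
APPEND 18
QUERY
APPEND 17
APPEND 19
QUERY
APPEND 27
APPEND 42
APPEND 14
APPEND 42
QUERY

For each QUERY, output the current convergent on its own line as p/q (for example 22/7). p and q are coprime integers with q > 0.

445/37
70333/5848
564456/46933
16439557/1366905
296476482/24651223
96370731751/8012967447
64659865201355179/5376294084022983

APPEND 12: p_0 = 12·1 + 0 = 12, q_0 = 12·0 + 1 = 1 → 12/1
APPEND 37: p_1 = 37·12 + 1 = 445, q_1 = 37·1 + 0 = 37 → 445/37
APPEND 4: p_2 = 4·445 + 12 = 1792, q_2 = 4·37 + 1 = 149 → 1792/149
APPEND 39: p_3 = 39·1792 + 445 = 70333, q_3 = 39·149 + 37 = 5848 → 70333/5848
APPEND 8: p_4 = 8·70333 + 1792 = 564456, q_4 = 8·5848 + 149 = 46933 → 564456/46933
APPEND 29: p_5 = 29·564456 + 70333 = 16439557, q_5 = 29·46933 + 5848 = 1366905 → 16439557/1366905
APPEND 18: p_6 = 18·16439557 + 564456 = 296476482, q_6 = 18·1366905 + 46933 = 24651223 → 296476482/24651223
APPEND 17: p_7 = 17·296476482 + 16439557 = 5056539751, q_7 = 17·24651223 + 1366905 = 420437696 → 5056539751/420437696
APPEND 19: p_8 = 19·5056539751 + 296476482 = 96370731751, q_8 = 19·420437696 + 24651223 = 8012967447 → 96370731751/8012967447
APPEND 27: p_9 = 27·96370731751 + 5056539751 = 2607066297028, q_9 = 27·8012967447 + 420437696 = 216770558765 → 2607066297028/216770558765
APPEND 42: p_10 = 42·2607066297028 + 96370731751 = 109593155206927, q_10 = 42·216770558765 + 8012967447 = 9112376435577 → 109593155206927/9112376435577
APPEND 14: p_11 = 14·109593155206927 + 2607066297028 = 1536911239194006, q_11 = 14·9112376435577 + 216770558765 = 127790040656843 → 1536911239194006/127790040656843
APPEND 42: p_12 = 42·1536911239194006 + 109593155206927 = 64659865201355179, q_12 = 42·127790040656843 + 9112376435577 = 5376294084022983 → 64659865201355179/5376294084022983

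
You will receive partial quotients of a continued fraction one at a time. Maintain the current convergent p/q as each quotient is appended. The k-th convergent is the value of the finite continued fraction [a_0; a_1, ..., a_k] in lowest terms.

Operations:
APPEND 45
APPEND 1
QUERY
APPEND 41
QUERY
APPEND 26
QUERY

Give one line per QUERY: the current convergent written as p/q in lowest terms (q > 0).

46/1
1931/42
50252/1093

APPEND 45: p_0 = 45·1 + 0 = 45, q_0 = 45·0 + 1 = 1 → 45/1
APPEND 1: p_1 = 1·45 + 1 = 46, q_1 = 1·1 + 0 = 1 → 46/1
APPEND 41: p_2 = 41·46 + 45 = 1931, q_2 = 41·1 + 1 = 42 → 1931/42
APPEND 26: p_3 = 26·1931 + 46 = 50252, q_3 = 26·42 + 1 = 1093 → 50252/1093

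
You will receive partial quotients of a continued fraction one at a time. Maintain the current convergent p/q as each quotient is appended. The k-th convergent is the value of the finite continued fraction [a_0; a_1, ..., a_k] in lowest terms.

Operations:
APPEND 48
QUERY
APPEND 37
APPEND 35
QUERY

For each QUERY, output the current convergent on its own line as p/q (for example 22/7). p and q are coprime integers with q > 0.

48/1
62243/1296

APPEND 48: p_0 = 48·1 + 0 = 48, q_0 = 48·0 + 1 = 1 → 48/1
APPEND 37: p_1 = 37·48 + 1 = 1777, q_1 = 37·1 + 0 = 37 → 1777/37
APPEND 35: p_2 = 35·1777 + 48 = 62243, q_2 = 35·37 + 1 = 1296 → 62243/1296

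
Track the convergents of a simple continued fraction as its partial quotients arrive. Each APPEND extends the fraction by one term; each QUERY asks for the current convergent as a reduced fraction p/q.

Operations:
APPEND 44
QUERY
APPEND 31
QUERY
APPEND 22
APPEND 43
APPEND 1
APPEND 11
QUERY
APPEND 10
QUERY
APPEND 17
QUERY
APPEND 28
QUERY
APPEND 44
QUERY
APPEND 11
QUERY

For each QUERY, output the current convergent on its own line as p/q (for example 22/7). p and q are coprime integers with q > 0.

44/1
1365/31
15865378/360313
159978401/3633213
2735498195/62124934
76753927861/1743131365
3379908324079/76759904994
37255745492730/846102086299

APPEND 44: p_0 = 44·1 + 0 = 44, q_0 = 44·0 + 1 = 1 → 44/1
APPEND 31: p_1 = 31·44 + 1 = 1365, q_1 = 31·1 + 0 = 31 → 1365/31
APPEND 22: p_2 = 22·1365 + 44 = 30074, q_2 = 22·31 + 1 = 683 → 30074/683
APPEND 43: p_3 = 43·30074 + 1365 = 1294547, q_3 = 43·683 + 31 = 29400 → 1294547/29400
APPEND 1: p_4 = 1·1294547 + 30074 = 1324621, q_4 = 1·29400 + 683 = 30083 → 1324621/30083
APPEND 11: p_5 = 11·1324621 + 1294547 = 15865378, q_5 = 11·30083 + 29400 = 360313 → 15865378/360313
APPEND 10: p_6 = 10·15865378 + 1324621 = 159978401, q_6 = 10·360313 + 30083 = 3633213 → 159978401/3633213
APPEND 17: p_7 = 17·159978401 + 15865378 = 2735498195, q_7 = 17·3633213 + 360313 = 62124934 → 2735498195/62124934
APPEND 28: p_8 = 28·2735498195 + 159978401 = 76753927861, q_8 = 28·62124934 + 3633213 = 1743131365 → 76753927861/1743131365
APPEND 44: p_9 = 44·76753927861 + 2735498195 = 3379908324079, q_9 = 44·1743131365 + 62124934 = 76759904994 → 3379908324079/76759904994
APPEND 11: p_10 = 11·3379908324079 + 76753927861 = 37255745492730, q_10 = 11·76759904994 + 1743131365 = 846102086299 → 37255745492730/846102086299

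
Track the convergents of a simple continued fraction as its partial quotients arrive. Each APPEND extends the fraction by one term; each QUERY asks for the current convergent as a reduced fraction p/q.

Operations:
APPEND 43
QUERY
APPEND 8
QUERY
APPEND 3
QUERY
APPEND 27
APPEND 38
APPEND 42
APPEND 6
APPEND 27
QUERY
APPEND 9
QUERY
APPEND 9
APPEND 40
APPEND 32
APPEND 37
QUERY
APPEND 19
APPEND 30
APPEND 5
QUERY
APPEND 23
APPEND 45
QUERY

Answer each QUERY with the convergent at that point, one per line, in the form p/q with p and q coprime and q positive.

APPEND 43: p_0 = 43·1 + 0 = 43, q_0 = 43·0 + 1 = 1 → 43/1
APPEND 8: p_1 = 8·43 + 1 = 345, q_1 = 8·1 + 0 = 8 → 345/8
APPEND 3: p_2 = 3·345 + 43 = 1078, q_2 = 3·8 + 1 = 25 → 1078/25
APPEND 27: p_3 = 27·1078 + 345 = 29451, q_3 = 27·25 + 8 = 683 → 29451/683
APPEND 38: p_4 = 38·29451 + 1078 = 1120216, q_4 = 38·683 + 25 = 25979 → 1120216/25979
APPEND 42: p_5 = 42·1120216 + 29451 = 47078523, q_5 = 42·25979 + 683 = 1091801 → 47078523/1091801
APPEND 6: p_6 = 6·47078523 + 1120216 = 283591354, q_6 = 6·1091801 + 25979 = 6576785 → 283591354/6576785
APPEND 27: p_7 = 27·283591354 + 47078523 = 7704045081, q_7 = 27·6576785 + 1091801 = 178664996 → 7704045081/178664996
APPEND 9: p_8 = 9·7704045081 + 283591354 = 69619997083, q_8 = 9·178664996 + 6576785 = 1614561749 → 69619997083/1614561749
APPEND 9: p_9 = 9·69619997083 + 7704045081 = 634284018828, q_9 = 9·1614561749 + 178664996 = 14709720737 → 634284018828/14709720737
APPEND 40: p_10 = 40·634284018828 + 69619997083 = 25440980750203, q_10 = 40·14709720737 + 1614561749 = 590003391229 → 25440980750203/590003391229
APPEND 32: p_11 = 32·25440980750203 + 634284018828 = 814745668025324, q_11 = 32·590003391229 + 14709720737 = 18894818240065 → 814745668025324/18894818240065
APPEND 37: p_12 = 37·814745668025324 + 25440980750203 = 30171030697687191, q_12 = 37·18894818240065 + 590003391229 = 699698278273634 → 30171030697687191/699698278273634
APPEND 19: p_13 = 19·30171030697687191 + 814745668025324 = 574064328924081953, q_13 = 19·699698278273634 + 18894818240065 = 13313162105439111 → 574064328924081953/13313162105439111
APPEND 30: p_14 = 30·574064328924081953 + 30171030697687191 = 17252100898420145781, q_14 = 30·13313162105439111 + 699698278273634 = 400094561441446964 → 17252100898420145781/400094561441446964
APPEND 5: p_15 = 5·17252100898420145781 + 574064328924081953 = 86834568821024810858, q_15 = 5·400094561441446964 + 13313162105439111 = 2013785969312673931 → 86834568821024810858/2013785969312673931
APPEND 23: p_16 = 23·86834568821024810858 + 17252100898420145781 = 2014447183781990795515, q_16 = 23·2013785969312673931 + 400094561441446964 = 46717171855632947377 → 2014447183781990795515/46717171855632947377
APPEND 45: p_17 = 45·2014447183781990795515 + 86834568821024810858 = 90736957839010610609033, q_17 = 45·46717171855632947377 + 2013785969312673931 = 2104286519472795305896 → 90736957839010610609033/2104286519472795305896

43/1
345/8
1078/25
7704045081/178664996
69619997083/1614561749
30171030697687191/699698278273634
86834568821024810858/2013785969312673931
90736957839010610609033/2104286519472795305896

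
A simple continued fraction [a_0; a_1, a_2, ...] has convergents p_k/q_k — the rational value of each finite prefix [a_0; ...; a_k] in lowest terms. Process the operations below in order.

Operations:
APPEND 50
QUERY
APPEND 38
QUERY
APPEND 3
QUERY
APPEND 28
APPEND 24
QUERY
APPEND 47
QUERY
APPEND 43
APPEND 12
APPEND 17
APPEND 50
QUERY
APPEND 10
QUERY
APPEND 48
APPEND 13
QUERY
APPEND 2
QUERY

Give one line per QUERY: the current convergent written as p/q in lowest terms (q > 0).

50/1
1901/38
5753/115
3917393/78307
184280456/3683687
81513722652318/1629424231813
816765594576137/16326792694649
511538175004565759/10225427949169194
1062362612271438412/21236171371913353

APPEND 50: p_0 = 50·1 + 0 = 50, q_0 = 50·0 + 1 = 1 → 50/1
APPEND 38: p_1 = 38·50 + 1 = 1901, q_1 = 38·1 + 0 = 38 → 1901/38
APPEND 3: p_2 = 3·1901 + 50 = 5753, q_2 = 3·38 + 1 = 115 → 5753/115
APPEND 28: p_3 = 28·5753 + 1901 = 162985, q_3 = 28·115 + 38 = 3258 → 162985/3258
APPEND 24: p_4 = 24·162985 + 5753 = 3917393, q_4 = 24·3258 + 115 = 78307 → 3917393/78307
APPEND 47: p_5 = 47·3917393 + 162985 = 184280456, q_5 = 47·78307 + 3258 = 3683687 → 184280456/3683687
APPEND 43: p_6 = 43·184280456 + 3917393 = 7927977001, q_6 = 43·3683687 + 78307 = 158476848 → 7927977001/158476848
APPEND 12: p_7 = 12·7927977001 + 184280456 = 95320004468, q_7 = 12·158476848 + 3683687 = 1905405863 → 95320004468/1905405863
APPEND 17: p_8 = 17·95320004468 + 7927977001 = 1628368052957, q_8 = 17·1905405863 + 158476848 = 32550376519 → 1628368052957/32550376519
APPEND 50: p_9 = 50·1628368052957 + 95320004468 = 81513722652318, q_9 = 50·32550376519 + 1905405863 = 1629424231813 → 81513722652318/1629424231813
APPEND 10: p_10 = 10·81513722652318 + 1628368052957 = 816765594576137, q_10 = 10·1629424231813 + 32550376519 = 16326792694649 → 816765594576137/16326792694649
APPEND 48: p_11 = 48·816765594576137 + 81513722652318 = 39286262262306894, q_11 = 48·16326792694649 + 1629424231813 = 785315473574965 → 39286262262306894/785315473574965
APPEND 13: p_12 = 13·39286262262306894 + 816765594576137 = 511538175004565759, q_12 = 13·785315473574965 + 16326792694649 = 10225427949169194 → 511538175004565759/10225427949169194
APPEND 2: p_13 = 2·511538175004565759 + 39286262262306894 = 1062362612271438412, q_13 = 2·10225427949169194 + 785315473574965 = 21236171371913353 → 1062362612271438412/21236171371913353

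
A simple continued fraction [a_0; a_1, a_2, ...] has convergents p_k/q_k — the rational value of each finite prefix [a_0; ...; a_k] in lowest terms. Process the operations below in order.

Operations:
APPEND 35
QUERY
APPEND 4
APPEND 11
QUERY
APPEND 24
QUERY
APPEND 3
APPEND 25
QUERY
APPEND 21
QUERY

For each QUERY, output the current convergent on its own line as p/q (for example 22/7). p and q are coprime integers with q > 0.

APPEND 35: p_0 = 35·1 + 0 = 35, q_0 = 35·0 + 1 = 1 → 35/1
APPEND 4: p_1 = 4·35 + 1 = 141, q_1 = 4·1 + 0 = 4 → 141/4
APPEND 11: p_2 = 11·141 + 35 = 1586, q_2 = 11·4 + 1 = 45 → 1586/45
APPEND 24: p_3 = 24·1586 + 141 = 38205, q_3 = 24·45 + 4 = 1084 → 38205/1084
APPEND 3: p_4 = 3·38205 + 1586 = 116201, q_4 = 3·1084 + 45 = 3297 → 116201/3297
APPEND 25: p_5 = 25·116201 + 38205 = 2943230, q_5 = 25·3297 + 1084 = 83509 → 2943230/83509
APPEND 21: p_6 = 21·2943230 + 116201 = 61924031, q_6 = 21·83509 + 3297 = 1756986 → 61924031/1756986

35/1
1586/45
38205/1084
2943230/83509
61924031/1756986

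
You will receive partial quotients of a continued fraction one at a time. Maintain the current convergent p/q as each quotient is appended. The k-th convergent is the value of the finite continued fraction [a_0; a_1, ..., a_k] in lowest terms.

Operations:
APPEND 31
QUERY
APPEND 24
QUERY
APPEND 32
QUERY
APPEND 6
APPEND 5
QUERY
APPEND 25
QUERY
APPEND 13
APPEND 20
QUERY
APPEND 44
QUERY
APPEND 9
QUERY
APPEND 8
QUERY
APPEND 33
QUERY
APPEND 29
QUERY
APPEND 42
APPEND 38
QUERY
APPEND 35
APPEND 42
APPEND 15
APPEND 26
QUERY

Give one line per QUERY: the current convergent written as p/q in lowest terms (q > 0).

31/1
745/24
23871/769
743726/23959
18737121/603613
4905263101/158022173
216075902743/6960846540
1949588387788/62805641033
15812783005047/509405974804
523771427554339/16873202809565
15205184182080878/489832287452189
24302582453030227048/782903344767909303
14010525575807944723352728/451346574235722663209857

APPEND 31: p_0 = 31·1 + 0 = 31, q_0 = 31·0 + 1 = 1 → 31/1
APPEND 24: p_1 = 24·31 + 1 = 745, q_1 = 24·1 + 0 = 24 → 745/24
APPEND 32: p_2 = 32·745 + 31 = 23871, q_2 = 32·24 + 1 = 769 → 23871/769
APPEND 6: p_3 = 6·23871 + 745 = 143971, q_3 = 6·769 + 24 = 4638 → 143971/4638
APPEND 5: p_4 = 5·143971 + 23871 = 743726, q_4 = 5·4638 + 769 = 23959 → 743726/23959
APPEND 25: p_5 = 25·743726 + 143971 = 18737121, q_5 = 25·23959 + 4638 = 603613 → 18737121/603613
APPEND 13: p_6 = 13·18737121 + 743726 = 244326299, q_6 = 13·603613 + 23959 = 7870928 → 244326299/7870928
APPEND 20: p_7 = 20·244326299 + 18737121 = 4905263101, q_7 = 20·7870928 + 603613 = 158022173 → 4905263101/158022173
APPEND 44: p_8 = 44·4905263101 + 244326299 = 216075902743, q_8 = 44·158022173 + 7870928 = 6960846540 → 216075902743/6960846540
APPEND 9: p_9 = 9·216075902743 + 4905263101 = 1949588387788, q_9 = 9·6960846540 + 158022173 = 62805641033 → 1949588387788/62805641033
APPEND 8: p_10 = 8·1949588387788 + 216075902743 = 15812783005047, q_10 = 8·62805641033 + 6960846540 = 509405974804 → 15812783005047/509405974804
APPEND 33: p_11 = 33·15812783005047 + 1949588387788 = 523771427554339, q_11 = 33·509405974804 + 62805641033 = 16873202809565 → 523771427554339/16873202809565
APPEND 29: p_12 = 29·523771427554339 + 15812783005047 = 15205184182080878, q_12 = 29·16873202809565 + 509405974804 = 489832287452189 → 15205184182080878/489832287452189
APPEND 42: p_13 = 42·15205184182080878 + 523771427554339 = 639141507074951215, q_13 = 42·489832287452189 + 16873202809565 = 20589829275801503 → 639141507074951215/20589829275801503
APPEND 38: p_14 = 38·639141507074951215 + 15205184182080878 = 24302582453030227048, q_14 = 38·20589829275801503 + 489832287452189 = 782903344767909303 → 24302582453030227048/782903344767909303
APPEND 35: p_15 = 35·24302582453030227048 + 639141507074951215 = 851229527363132897895, q_15 = 35·782903344767909303 + 20589829275801503 = 27422206896152627108 → 851229527363132897895/27422206896152627108
APPEND 42: p_16 = 42·851229527363132897895 + 24302582453030227048 = 35775942731704611938638, q_16 = 42·27422206896152627108 + 782903344767909303 = 1152515592983178247839 → 35775942731704611938638/1152515592983178247839
APPEND 15: p_17 = 15·35775942731704611938638 + 851229527363132897895 = 537490370502932311977465, q_17 = 15·1152515592983178247839 + 27422206896152627108 = 17315156101643826344693 → 537490370502932311977465/17315156101643826344693
APPEND 26: p_18 = 26·537490370502932311977465 + 35775942731704611938638 = 14010525575807944723352728, q_18 = 26·17315156101643826344693 + 1152515592983178247839 = 451346574235722663209857 → 14010525575807944723352728/451346574235722663209857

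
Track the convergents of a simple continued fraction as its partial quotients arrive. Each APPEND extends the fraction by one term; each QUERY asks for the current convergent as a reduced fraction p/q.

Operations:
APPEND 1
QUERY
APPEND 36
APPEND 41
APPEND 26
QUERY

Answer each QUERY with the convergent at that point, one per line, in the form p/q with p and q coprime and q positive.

1/1
39505/38438

APPEND 1: p_0 = 1·1 + 0 = 1, q_0 = 1·0 + 1 = 1 → 1/1
APPEND 36: p_1 = 36·1 + 1 = 37, q_1 = 36·1 + 0 = 36 → 37/36
APPEND 41: p_2 = 41·37 + 1 = 1518, q_2 = 41·36 + 1 = 1477 → 1518/1477
APPEND 26: p_3 = 26·1518 + 37 = 39505, q_3 = 26·1477 + 36 = 38438 → 39505/38438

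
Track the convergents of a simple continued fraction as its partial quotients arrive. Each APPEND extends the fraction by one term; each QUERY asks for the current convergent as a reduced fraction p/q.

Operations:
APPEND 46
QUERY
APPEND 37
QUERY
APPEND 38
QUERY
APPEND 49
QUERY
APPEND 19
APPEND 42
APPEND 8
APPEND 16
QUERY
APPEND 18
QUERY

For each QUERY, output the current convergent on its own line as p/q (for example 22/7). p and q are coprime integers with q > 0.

APPEND 46: p_0 = 46·1 + 0 = 46, q_0 = 46·0 + 1 = 1 → 46/1
APPEND 37: p_1 = 37·46 + 1 = 1703, q_1 = 37·1 + 0 = 37 → 1703/37
APPEND 38: p_2 = 38·1703 + 46 = 64760, q_2 = 38·37 + 1 = 1407 → 64760/1407
APPEND 49: p_3 = 49·64760 + 1703 = 3174943, q_3 = 49·1407 + 37 = 68980 → 3174943/68980
APPEND 19: p_4 = 19·3174943 + 64760 = 60388677, q_4 = 19·68980 + 1407 = 1312027 → 60388677/1312027
APPEND 42: p_5 = 42·60388677 + 3174943 = 2539499377, q_5 = 42·1312027 + 68980 = 55174114 → 2539499377/55174114
APPEND 8: p_6 = 8·2539499377 + 60388677 = 20376383693, q_6 = 8·55174114 + 1312027 = 442704939 → 20376383693/442704939
APPEND 16: p_7 = 16·20376383693 + 2539499377 = 328561638465, q_7 = 16·442704939 + 55174114 = 7138453138 → 328561638465/7138453138
APPEND 18: p_8 = 18·328561638465 + 20376383693 = 5934485876063, q_8 = 18·7138453138 + 442704939 = 128934861423 → 5934485876063/128934861423

46/1
1703/37
64760/1407
3174943/68980
328561638465/7138453138
5934485876063/128934861423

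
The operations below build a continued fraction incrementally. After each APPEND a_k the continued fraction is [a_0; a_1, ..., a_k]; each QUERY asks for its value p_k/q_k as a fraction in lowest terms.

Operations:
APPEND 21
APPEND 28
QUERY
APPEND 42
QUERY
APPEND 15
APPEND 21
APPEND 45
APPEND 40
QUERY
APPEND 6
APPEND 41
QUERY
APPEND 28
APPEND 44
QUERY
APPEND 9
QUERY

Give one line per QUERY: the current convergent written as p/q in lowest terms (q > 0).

APPEND 21: p_0 = 21·1 + 0 = 21, q_0 = 21·0 + 1 = 1 → 21/1
APPEND 28: p_1 = 28·21 + 1 = 589, q_1 = 28·1 + 0 = 28 → 589/28
APPEND 42: p_2 = 42·589 + 21 = 24759, q_2 = 42·28 + 1 = 1177 → 24759/1177
APPEND 15: p_3 = 15·24759 + 589 = 371974, q_3 = 15·1177 + 28 = 17683 → 371974/17683
APPEND 21: p_4 = 21·371974 + 24759 = 7836213, q_4 = 21·17683 + 1177 = 372520 → 7836213/372520
APPEND 45: p_5 = 45·7836213 + 371974 = 353001559, q_5 = 45·372520 + 17683 = 16781083 → 353001559/16781083
APPEND 40: p_6 = 40·353001559 + 7836213 = 14127898573, q_6 = 40·16781083 + 372520 = 671615840 → 14127898573/671615840
APPEND 6: p_7 = 6·14127898573 + 353001559 = 85120392997, q_7 = 6·671615840 + 16781083 = 4046476123 → 85120392997/4046476123
APPEND 41: p_8 = 41·85120392997 + 14127898573 = 3504064011450, q_8 = 41·4046476123 + 671615840 = 166577136883 → 3504064011450/166577136883
APPEND 28: p_9 = 28·3504064011450 + 85120392997 = 98198912713597, q_9 = 28·166577136883 + 4046476123 = 4668206308847 → 98198912713597/4668206308847
APPEND 44: p_10 = 44·98198912713597 + 3504064011450 = 4324256223409718, q_10 = 44·4668206308847 + 166577136883 = 205567654726151 → 4324256223409718/205567654726151
APPEND 9: p_11 = 9·4324256223409718 + 98198912713597 = 39016504923401059, q_11 = 9·205567654726151 + 4668206308847 = 1854777098844206 → 39016504923401059/1854777098844206

589/28
24759/1177
14127898573/671615840
3504064011450/166577136883
4324256223409718/205567654726151
39016504923401059/1854777098844206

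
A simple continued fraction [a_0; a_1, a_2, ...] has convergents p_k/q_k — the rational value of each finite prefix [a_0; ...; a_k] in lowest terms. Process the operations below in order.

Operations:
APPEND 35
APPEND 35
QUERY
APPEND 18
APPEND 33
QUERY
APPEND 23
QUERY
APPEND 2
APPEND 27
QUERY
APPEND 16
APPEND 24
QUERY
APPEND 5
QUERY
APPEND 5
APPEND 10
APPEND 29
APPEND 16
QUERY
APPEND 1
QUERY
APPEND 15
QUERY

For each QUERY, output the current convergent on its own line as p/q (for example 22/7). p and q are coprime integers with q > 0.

1226/35
730625/20858
16826478/480365
945183165/26983241
364720724469/10412105897
1838760936566/52493242929
45455103385960324/1297659601610957
48289958346644747/1378589496933620
769804478585631529/21976502055615257

APPEND 35: p_0 = 35·1 + 0 = 35, q_0 = 35·0 + 1 = 1 → 35/1
APPEND 35: p_1 = 35·35 + 1 = 1226, q_1 = 35·1 + 0 = 35 → 1226/35
APPEND 18: p_2 = 18·1226 + 35 = 22103, q_2 = 18·35 + 1 = 631 → 22103/631
APPEND 33: p_3 = 33·22103 + 1226 = 730625, q_3 = 33·631 + 35 = 20858 → 730625/20858
APPEND 23: p_4 = 23·730625 + 22103 = 16826478, q_4 = 23·20858 + 631 = 480365 → 16826478/480365
APPEND 2: p_5 = 2·16826478 + 730625 = 34383581, q_5 = 2·480365 + 20858 = 981588 → 34383581/981588
APPEND 27: p_6 = 27·34383581 + 16826478 = 945183165, q_6 = 27·981588 + 480365 = 26983241 → 945183165/26983241
APPEND 16: p_7 = 16·945183165 + 34383581 = 15157314221, q_7 = 16·26983241 + 981588 = 432713444 → 15157314221/432713444
APPEND 24: p_8 = 24·15157314221 + 945183165 = 364720724469, q_8 = 24·432713444 + 26983241 = 10412105897 → 364720724469/10412105897
APPEND 5: p_9 = 5·364720724469 + 15157314221 = 1838760936566, q_9 = 5·10412105897 + 432713444 = 52493242929 → 1838760936566/52493242929
APPEND 5: p_10 = 5·1838760936566 + 364720724469 = 9558525407299, q_10 = 5·52493242929 + 10412105897 = 272878320542 → 9558525407299/272878320542
APPEND 10: p_11 = 10·9558525407299 + 1838760936566 = 97424015009556, q_11 = 10·272878320542 + 52493242929 = 2781276448349 → 97424015009556/2781276448349
APPEND 29: p_12 = 29·97424015009556 + 9558525407299 = 2834854960684423, q_12 = 29·2781276448349 + 272878320542 = 80929895322663 → 2834854960684423/80929895322663
APPEND 16: p_13 = 16·2834854960684423 + 97424015009556 = 45455103385960324, q_13 = 16·80929895322663 + 2781276448349 = 1297659601610957 → 45455103385960324/1297659601610957
APPEND 1: p_14 = 1·45455103385960324 + 2834854960684423 = 48289958346644747, q_14 = 1·1297659601610957 + 80929895322663 = 1378589496933620 → 48289958346644747/1378589496933620
APPEND 15: p_15 = 15·48289958346644747 + 45455103385960324 = 769804478585631529, q_15 = 15·1378589496933620 + 1297659601610957 = 21976502055615257 → 769804478585631529/21976502055615257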